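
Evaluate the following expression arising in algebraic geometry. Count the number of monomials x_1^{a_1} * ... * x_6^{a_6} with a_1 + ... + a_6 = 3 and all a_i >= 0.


The number of degree-3 monomials in 6 variables is C(d+n-1, n-1).
= C(3+6-1, 6-1) = C(8, 5)
= 56

56


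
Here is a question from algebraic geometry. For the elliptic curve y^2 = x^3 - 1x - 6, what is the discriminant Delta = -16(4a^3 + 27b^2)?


Compute each component:
4a^3 = 4*(-1)^3 = 4*(-1) = -4
27b^2 = 27*(-6)^2 = 27*36 = 972
4a^3 + 27b^2 = -4 + 972 = 968
Delta = -16*968 = -15488

-15488


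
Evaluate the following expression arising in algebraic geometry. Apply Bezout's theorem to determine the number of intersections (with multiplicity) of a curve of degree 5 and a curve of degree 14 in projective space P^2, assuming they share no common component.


Bezout's theorem states the intersection count equals the product of degrees.
Intersection count = 5 * 14 = 70

70


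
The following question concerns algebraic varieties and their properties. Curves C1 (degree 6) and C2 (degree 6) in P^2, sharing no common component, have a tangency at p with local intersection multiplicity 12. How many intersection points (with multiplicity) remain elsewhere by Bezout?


By Bezout's theorem, the total intersection number is d1 * d2.
Total = 6 * 6 = 36
Intersection multiplicity at p = 12
Remaining intersections = 36 - 12 = 24

24


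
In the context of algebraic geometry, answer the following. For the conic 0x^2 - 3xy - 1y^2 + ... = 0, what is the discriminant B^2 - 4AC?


The discriminant of a conic Ax^2 + Bxy + Cy^2 + ... = 0 is B^2 - 4AC.
B^2 = (-3)^2 = 9
4AC = 4*0*(-1) = 0
Discriminant = 9 + 0 = 9

9


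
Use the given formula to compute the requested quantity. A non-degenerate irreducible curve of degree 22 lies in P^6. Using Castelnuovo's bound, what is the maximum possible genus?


Castelnuovo's bound: write d - 1 = m(r-1) + epsilon with 0 <= epsilon < r-1.
d - 1 = 22 - 1 = 21
r - 1 = 6 - 1 = 5
21 = 4*5 + 1, so m = 4, epsilon = 1
pi(d, r) = m(m-1)(r-1)/2 + m*epsilon
= 4*3*5/2 + 4*1
= 60/2 + 4
= 30 + 4 = 34

34


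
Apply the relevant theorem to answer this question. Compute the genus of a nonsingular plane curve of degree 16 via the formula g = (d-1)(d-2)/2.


Using the genus formula for smooth plane curves:
g = (d-1)(d-2)/2
g = (16-1)(16-2)/2
g = 15*14/2
g = 210/2 = 105

105


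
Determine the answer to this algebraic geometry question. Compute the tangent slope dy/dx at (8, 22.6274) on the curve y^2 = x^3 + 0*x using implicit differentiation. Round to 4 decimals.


Using implicit differentiation of y^2 = x^3 + 0*x:
2y * dy/dx = 3x^2 + 0
dy/dx = (3x^2 + 0)/(2y)
Numerator: 3*8^2 + 0 = 192
Denominator: 2*22.6274 = 45.2548
dy/dx = 192/45.2548 = 4.2426

4.2426


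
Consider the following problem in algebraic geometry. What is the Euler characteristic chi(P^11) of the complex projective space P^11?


The complex projective space P^11 has one cell in each even real dimension 0, 2, ..., 22.
The cohomology groups are H^{2k}(P^11) = Z for k = 0,...,11, and 0 otherwise.
Euler characteristic = sum of Betti numbers = 1 per even-dimensional cohomology group.
chi(P^11) = 11 + 1 = 12

12


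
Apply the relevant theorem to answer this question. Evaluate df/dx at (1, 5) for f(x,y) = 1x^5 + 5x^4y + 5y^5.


df/dx = 5*1*x^4 + 4*5*x^3*y
At (1,5): 5*1*1^4 + 4*5*1^3*5
= 5 + 100
= 105

105


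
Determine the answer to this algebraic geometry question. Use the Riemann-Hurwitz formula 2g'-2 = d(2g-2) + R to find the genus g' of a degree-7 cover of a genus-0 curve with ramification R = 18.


Riemann-Hurwitz formula: 2g' - 2 = d(2g - 2) + R
Given: d = 7, g = 0, R = 18
2g' - 2 = 7*(2*0 - 2) + 18
2g' - 2 = 7*(-2) + 18
2g' - 2 = -14 + 18 = 4
2g' = 6
g' = 3

3


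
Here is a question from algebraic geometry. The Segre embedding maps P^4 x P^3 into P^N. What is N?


The Segre embedding maps P^m x P^n into P^N via
all products of coordinates from each factor.
N = (m+1)(n+1) - 1
N = (4+1)(3+1) - 1
N = 5*4 - 1
N = 20 - 1 = 19

19


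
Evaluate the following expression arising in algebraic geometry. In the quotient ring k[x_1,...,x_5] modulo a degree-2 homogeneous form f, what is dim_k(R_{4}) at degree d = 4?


For R = k[x_1,...,x_n]/(f) with f homogeneous of degree e:
The Hilbert series is (1 - t^e)/(1 - t)^n.
So h(d) = C(d+n-1, n-1) - C(d-e+n-1, n-1) for d >= e.
With n=5, e=2, d=4:
C(4+5-1, 5-1) = C(8, 4) = 70
C(4-2+5-1, 5-1) = C(6, 4) = 15
h(4) = 70 - 15 = 55

55


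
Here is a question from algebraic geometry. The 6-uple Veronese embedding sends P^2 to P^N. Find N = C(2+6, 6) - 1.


The Veronese embedding v_d: P^n -> P^N maps each point to all
degree-d monomials in n+1 homogeneous coordinates.
N = C(n+d, d) - 1
N = C(2+6, 6) - 1
N = C(8, 6) - 1
C(8, 6) = 28
N = 28 - 1 = 27

27


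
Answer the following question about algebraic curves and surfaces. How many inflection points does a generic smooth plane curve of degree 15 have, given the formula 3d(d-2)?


For a general smooth plane curve C of degree d, the inflection points are
the intersection of C with its Hessian curve, which has degree 3(d-2).
By Bezout, the total intersection number is d * 3(d-2) = 15 * 39 = 585.
For a general curve every flex is ordinary, so each contributes
multiplicity 1 to C·Hess(C), and the number of distinct inflection
points is 3d(d-2).
Inflection points = 3*15*(15-2) = 3*15*13 = 585

585


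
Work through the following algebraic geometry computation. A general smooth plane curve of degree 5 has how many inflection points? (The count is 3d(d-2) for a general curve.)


For a general smooth plane curve C of degree d, the inflection points are
the intersection of C with its Hessian curve, which has degree 3(d-2).
By Bezout, the total intersection number is d * 3(d-2) = 5 * 9 = 45.
For a general curve every flex is ordinary, so each contributes
multiplicity 1 to C·Hess(C), and the number of distinct inflection
points is 3d(d-2).
Inflection points = 3*5*(5-2) = 3*5*3 = 45

45


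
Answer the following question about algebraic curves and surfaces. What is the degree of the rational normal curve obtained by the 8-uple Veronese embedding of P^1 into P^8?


The rational normal curve in P^8 is the image of P^1 under the 8-uple Veronese.
A general hyperplane in P^8 pulls back to a degree-8 form on P^1, which has 8 zeros,
so the curve meets a general hyperplane in 8 points. Degree = 8.

8


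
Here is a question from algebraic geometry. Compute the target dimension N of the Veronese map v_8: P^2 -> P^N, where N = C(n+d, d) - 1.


The Veronese embedding v_d: P^n -> P^N maps each point to all
degree-d monomials in n+1 homogeneous coordinates.
N = C(n+d, d) - 1
N = C(2+8, 8) - 1
N = C(10, 8) - 1
C(10, 8) = 45
N = 45 - 1 = 44

44


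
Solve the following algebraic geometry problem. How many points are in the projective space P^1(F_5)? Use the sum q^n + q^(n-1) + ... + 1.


P^1(F_5) has (q^(n+1) - 1)/(q - 1) points.
= 5^1 + 5^0
= 5 + 1
= 6

6


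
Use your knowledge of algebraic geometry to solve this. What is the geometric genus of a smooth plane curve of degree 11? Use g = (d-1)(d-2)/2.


Using the genus formula for smooth plane curves:
g = (d-1)(d-2)/2
g = (11-1)(11-2)/2
g = 10*9/2
g = 90/2 = 45

45


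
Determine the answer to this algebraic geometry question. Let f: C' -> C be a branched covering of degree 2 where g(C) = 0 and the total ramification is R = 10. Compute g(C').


Riemann-Hurwitz formula: 2g' - 2 = d(2g - 2) + R
Given: d = 2, g = 0, R = 10
2g' - 2 = 2*(2*0 - 2) + 10
2g' - 2 = 2*(-2) + 10
2g' - 2 = -4 + 10 = 6
2g' = 8
g' = 4

4


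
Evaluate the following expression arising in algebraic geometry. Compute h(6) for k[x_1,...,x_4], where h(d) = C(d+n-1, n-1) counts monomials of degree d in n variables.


The Hilbert function for the polynomial ring in 4 variables is:
h(d) = C(d+n-1, n-1)
h(6) = C(6+4-1, 4-1) = C(9, 3)
= 9! / (3! * 6!)
= 84

84


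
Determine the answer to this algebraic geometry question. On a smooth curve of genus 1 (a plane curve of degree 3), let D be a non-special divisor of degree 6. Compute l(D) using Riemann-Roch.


First, compute the genus of a smooth plane curve of degree 3:
g = (d-1)(d-2)/2 = (3-1)(3-2)/2 = 1
For a non-special divisor D (i.e., h^1(D) = 0), Riemann-Roch gives:
l(D) = deg(D) - g + 1
Since deg(D) = 6 >= 2g - 1 = 1, D is non-special.
l(D) = 6 - 1 + 1 = 6

6


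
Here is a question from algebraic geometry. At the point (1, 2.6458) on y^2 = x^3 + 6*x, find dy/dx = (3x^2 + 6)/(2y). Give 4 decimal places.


Using implicit differentiation of y^2 = x^3 + 6*x:
2y * dy/dx = 3x^2 + 6
dy/dx = (3x^2 + 6)/(2y)
Numerator: 3*1^2 + 6 = 9
Denominator: 2*2.6458 = 5.2916
dy/dx = 9/5.2916 = 1.7008

1.7008


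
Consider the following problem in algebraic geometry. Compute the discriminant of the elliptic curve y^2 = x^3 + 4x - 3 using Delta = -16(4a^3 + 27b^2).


Compute each component:
4a^3 = 4*4^3 = 4*64 = 256
27b^2 = 27*(-3)^2 = 27*9 = 243
4a^3 + 27b^2 = 256 + 243 = 499
Delta = -16*499 = -7984

-7984


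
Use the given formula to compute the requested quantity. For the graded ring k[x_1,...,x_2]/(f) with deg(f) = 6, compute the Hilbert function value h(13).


For R = k[x_1,...,x_n]/(f) with f homogeneous of degree e:
The Hilbert series is (1 - t^e)/(1 - t)^n.
So h(d) = C(d+n-1, n-1) - C(d-e+n-1, n-1) for d >= e.
With n=2, e=6, d=13:
C(13+2-1, 2-1) = C(14, 1) = 14
C(13-6+2-1, 2-1) = C(8, 1) = 8
h(13) = 14 - 8 = 6

6


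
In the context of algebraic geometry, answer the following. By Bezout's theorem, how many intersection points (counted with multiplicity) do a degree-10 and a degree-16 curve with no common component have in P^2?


Bezout's theorem states the intersection count equals the product of degrees.
Intersection count = 10 * 16 = 160

160


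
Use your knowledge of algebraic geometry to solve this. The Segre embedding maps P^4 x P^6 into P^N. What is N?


The Segre embedding maps P^m x P^n into P^N via
all products of coordinates from each factor.
N = (m+1)(n+1) - 1
N = (4+1)(6+1) - 1
N = 5*7 - 1
N = 35 - 1 = 34

34


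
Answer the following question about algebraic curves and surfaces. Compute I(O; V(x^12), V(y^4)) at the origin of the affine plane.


The intersection multiplicity of V(x^a) and V(y^b) at the origin is:
I(O; V(x^12), V(y^4)) = dim_k(k[x,y]/(x^12, y^4))
A basis for k[x,y]/(x^12, y^4) is the set of monomials x^i * y^j
where 0 <= i < 12 and 0 <= j < 4.
The number of such monomials is 12 * 4 = 48

48


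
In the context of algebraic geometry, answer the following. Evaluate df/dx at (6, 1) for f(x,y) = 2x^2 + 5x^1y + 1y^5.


df/dx = 2*2*x^1 + 1*5*x^0*y
At (6,1): 2*2*6^1 + 1*5*6^0*1
= 24 + 5
= 29

29


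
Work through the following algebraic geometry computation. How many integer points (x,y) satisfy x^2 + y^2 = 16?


Systematically check integer values of x where x^2 <= 16.
For each valid x, check if 16 - x^2 is a perfect square.
x=0: 16 - 0 = 16, sqrt = 4 (valid)
x=4: 16 - 16 = 0, sqrt = 0 (valid)
Total integer solutions found: 4

4


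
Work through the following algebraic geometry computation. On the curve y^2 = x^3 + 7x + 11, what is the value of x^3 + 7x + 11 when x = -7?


Compute x^3 + 7x + 11 at x = -7:
x^3 = (-7)^3 = -343
7*x = 7*(-7) = -49
Sum: -343 - 49 + 11 = -381

-381


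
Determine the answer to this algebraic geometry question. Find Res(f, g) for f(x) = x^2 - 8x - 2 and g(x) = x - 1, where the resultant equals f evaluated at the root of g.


For Res(f, x - c), we evaluate f at x = c.
f(1) = 1^2 - 8*1 - 2
= 1 - 8 - 2
= -7 - 2 = -9
Res(f, g) = -9

-9


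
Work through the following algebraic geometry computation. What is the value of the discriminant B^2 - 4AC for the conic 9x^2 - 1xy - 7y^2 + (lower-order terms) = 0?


The discriminant of a conic Ax^2 + Bxy + Cy^2 + ... = 0 is B^2 - 4AC.
B^2 = (-1)^2 = 1
4AC = 4*9*(-7) = -252
Discriminant = 1 + 252 = 253

253


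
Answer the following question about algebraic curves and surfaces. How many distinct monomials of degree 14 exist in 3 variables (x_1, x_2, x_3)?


The number of degree-14 monomials in 3 variables is C(d+n-1, n-1).
= C(14+3-1, 3-1) = C(16, 2)
= 120

120


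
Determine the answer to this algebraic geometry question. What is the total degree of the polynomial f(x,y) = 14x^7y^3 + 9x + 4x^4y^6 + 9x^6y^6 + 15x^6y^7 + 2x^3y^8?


Examine each term for its total degree (sum of exponents).
  Term '14x^7y^3' has total degree 7+3 = 10.
  Term '9x' has total degree 1+0 = 1.
  Term '4x^4y^6' has total degree 4+6 = 10.
  Term '9x^6y^6' has total degree 6+6 = 12.
  Term '15x^6y^7' has total degree 6+7 = 13.
  Term '2x^3y^8' has total degree 3+8 = 11.
The maximum total degree among all terms is 13.

13


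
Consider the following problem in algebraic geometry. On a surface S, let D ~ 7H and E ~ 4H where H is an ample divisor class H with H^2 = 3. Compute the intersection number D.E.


Using bilinearity of the intersection pairing on a surface S:
(aH).(bH) = ab * (H.H)
We have H^2 = 3.
D.E = (7H).(4H) = 7*4*3
= 28*3
= 84

84


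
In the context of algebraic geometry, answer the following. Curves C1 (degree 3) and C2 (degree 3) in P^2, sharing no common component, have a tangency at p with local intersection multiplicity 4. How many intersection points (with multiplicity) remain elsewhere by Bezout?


By Bezout's theorem, the total intersection number is d1 * d2.
Total = 3 * 3 = 9
Intersection multiplicity at p = 4
Remaining intersections = 9 - 4 = 5

5


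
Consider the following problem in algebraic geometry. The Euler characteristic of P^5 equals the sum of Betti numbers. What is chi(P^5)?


The complex projective space P^5 has one cell in each even real dimension 0, 2, ..., 10.
The cohomology groups are H^{2k}(P^5) = Z for k = 0,...,5, and 0 otherwise.
Euler characteristic = sum of Betti numbers = 1 per even-dimensional cohomology group.
chi(P^5) = 5 + 1 = 6

6


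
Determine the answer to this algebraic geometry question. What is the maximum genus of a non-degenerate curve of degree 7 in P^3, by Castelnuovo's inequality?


Castelnuovo's bound: write d - 1 = m(r-1) + epsilon with 0 <= epsilon < r-1.
d - 1 = 7 - 1 = 6
r - 1 = 3 - 1 = 2
6 = 3*2 + 0, so m = 3, epsilon = 0
pi(d, r) = m(m-1)(r-1)/2 + m*epsilon
= 3*2*2/2 + 3*0
= 12/2 + 0
= 6 + 0 = 6

6


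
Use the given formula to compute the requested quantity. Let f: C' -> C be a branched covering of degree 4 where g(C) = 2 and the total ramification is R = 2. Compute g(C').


Riemann-Hurwitz formula: 2g' - 2 = d(2g - 2) + R
Given: d = 4, g = 2, R = 2
2g' - 2 = 4*(2*2 - 2) + 2
2g' - 2 = 4*2 + 2
2g' - 2 = 8 + 2 = 10
2g' = 12
g' = 6

6


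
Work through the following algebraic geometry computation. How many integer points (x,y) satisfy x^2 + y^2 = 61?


Systematically check integer values of x where x^2 <= 61.
For each valid x, check if 61 - x^2 is a perfect square.
x=5: 61 - 25 = 36, sqrt = 6 (valid)
x=6: 61 - 36 = 25, sqrt = 5 (valid)
Total integer solutions found: 8

8


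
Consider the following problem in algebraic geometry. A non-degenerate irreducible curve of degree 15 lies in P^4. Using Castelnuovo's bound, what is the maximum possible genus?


Castelnuovo's bound: write d - 1 = m(r-1) + epsilon with 0 <= epsilon < r-1.
d - 1 = 15 - 1 = 14
r - 1 = 4 - 1 = 3
14 = 4*3 + 2, so m = 4, epsilon = 2
pi(d, r) = m(m-1)(r-1)/2 + m*epsilon
= 4*3*3/2 + 4*2
= 36/2 + 8
= 18 + 8 = 26

26


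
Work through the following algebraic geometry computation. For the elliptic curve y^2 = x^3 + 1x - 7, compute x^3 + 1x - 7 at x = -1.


Compute x^3 + 1x - 7 at x = -1:
x^3 = (-1)^3 = -1
1*x = 1*(-1) = -1
Sum: -1 - 1 - 7 = -9

-9


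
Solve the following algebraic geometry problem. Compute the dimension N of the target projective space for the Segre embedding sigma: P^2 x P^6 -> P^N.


The Segre embedding maps P^m x P^n into P^N via
all products of coordinates from each factor.
N = (m+1)(n+1) - 1
N = (2+1)(6+1) - 1
N = 3*7 - 1
N = 21 - 1 = 20

20


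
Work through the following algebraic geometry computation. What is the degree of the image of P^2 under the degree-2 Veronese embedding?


The Veronese variety v_2(P^2) has degree d^r.
d^r = 2^2 = 4

4


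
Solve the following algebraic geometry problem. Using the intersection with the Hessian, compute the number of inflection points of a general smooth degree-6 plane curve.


For a general smooth plane curve C of degree d, the inflection points are
the intersection of C with its Hessian curve, which has degree 3(d-2).
By Bezout, the total intersection number is d * 3(d-2) = 6 * 12 = 72.
For a general curve every flex is ordinary, so each contributes
multiplicity 1 to C·Hess(C), and the number of distinct inflection
points is 3d(d-2).
Inflection points = 3*6*(6-2) = 3*6*4 = 72

72


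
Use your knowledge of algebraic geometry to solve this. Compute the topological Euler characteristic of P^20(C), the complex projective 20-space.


The complex projective space P^20 has one cell in each even real dimension 0, 2, ..., 40.
The cohomology groups are H^{2k}(P^20) = Z for k = 0,...,20, and 0 otherwise.
Euler characteristic = sum of Betti numbers = 1 per even-dimensional cohomology group.
chi(P^20) = 20 + 1 = 21

21


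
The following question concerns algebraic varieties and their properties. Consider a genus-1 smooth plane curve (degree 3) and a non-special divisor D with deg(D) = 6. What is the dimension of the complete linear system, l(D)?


First, compute the genus of a smooth plane curve of degree 3:
g = (d-1)(d-2)/2 = (3-1)(3-2)/2 = 1
For a non-special divisor D (i.e., h^1(D) = 0), Riemann-Roch gives:
l(D) = deg(D) - g + 1
Since deg(D) = 6 >= 2g - 1 = 1, D is non-special.
l(D) = 6 - 1 + 1 = 6

6


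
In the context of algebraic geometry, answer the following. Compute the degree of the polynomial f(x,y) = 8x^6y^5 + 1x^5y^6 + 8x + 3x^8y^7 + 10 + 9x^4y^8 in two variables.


Examine each term for its total degree (sum of exponents).
  Term '8x^6y^5' has total degree 6+5 = 11.
  Term '1x^5y^6' has total degree 5+6 = 11.
  Term '8x' has total degree 1+0 = 1.
  Term '3x^8y^7' has total degree 8+7 = 15.
  Term '10' has total degree 0+0 = 0.
  Term '9x^4y^8' has total degree 4+8 = 12.
The maximum total degree among all terms is 15.

15


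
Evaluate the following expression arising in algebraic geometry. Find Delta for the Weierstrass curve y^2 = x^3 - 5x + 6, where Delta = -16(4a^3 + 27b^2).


Compute each component:
4a^3 = 4*(-5)^3 = 4*(-125) = -500
27b^2 = 27*6^2 = 27*36 = 972
4a^3 + 27b^2 = -500 + 972 = 472
Delta = -16*472 = -7552

-7552


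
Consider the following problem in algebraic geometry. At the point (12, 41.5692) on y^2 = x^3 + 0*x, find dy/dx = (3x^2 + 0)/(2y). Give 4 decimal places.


Using implicit differentiation of y^2 = x^3 + 0*x:
2y * dy/dx = 3x^2 + 0
dy/dx = (3x^2 + 0)/(2y)
Numerator: 3*12^2 + 0 = 432
Denominator: 2*41.5692 = 83.1384
dy/dx = 432/83.1384 = 5.1962

5.1962


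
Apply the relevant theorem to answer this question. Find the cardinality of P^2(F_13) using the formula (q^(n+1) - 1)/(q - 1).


P^2(F_13) has (q^(n+1) - 1)/(q - 1) points.
= 13^2 + 13^1 + 13^0
= 169 + 13 + 1
= 183

183


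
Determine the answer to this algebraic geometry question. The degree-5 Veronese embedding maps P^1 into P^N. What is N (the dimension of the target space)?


The Veronese embedding v_d: P^n -> P^N maps each point to all
degree-d monomials in n+1 homogeneous coordinates.
N = C(n+d, d) - 1
N = C(1+5, 5) - 1
N = C(6, 5) - 1
C(6, 5) = 6
N = 6 - 1 = 5

5


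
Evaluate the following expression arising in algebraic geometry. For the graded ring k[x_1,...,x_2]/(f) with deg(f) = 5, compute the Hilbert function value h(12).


For R = k[x_1,...,x_n]/(f) with f homogeneous of degree e:
The Hilbert series is (1 - t^e)/(1 - t)^n.
So h(d) = C(d+n-1, n-1) - C(d-e+n-1, n-1) for d >= e.
With n=2, e=5, d=12:
C(12+2-1, 2-1) = C(13, 1) = 13
C(12-5+2-1, 2-1) = C(8, 1) = 8
h(12) = 13 - 8 = 5

5


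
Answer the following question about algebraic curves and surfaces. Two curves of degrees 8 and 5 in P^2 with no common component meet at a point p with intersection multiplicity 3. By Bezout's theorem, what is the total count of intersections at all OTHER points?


By Bezout's theorem, the total intersection number is d1 * d2.
Total = 8 * 5 = 40
Intersection multiplicity at p = 3
Remaining intersections = 40 - 3 = 37

37


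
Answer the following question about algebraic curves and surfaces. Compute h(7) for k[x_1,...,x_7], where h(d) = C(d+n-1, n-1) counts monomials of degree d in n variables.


The Hilbert function for the polynomial ring in 7 variables is:
h(d) = C(d+n-1, n-1)
h(7) = C(7+7-1, 7-1) = C(13, 6)
= 13! / (6! * 7!)
= 1716

1716


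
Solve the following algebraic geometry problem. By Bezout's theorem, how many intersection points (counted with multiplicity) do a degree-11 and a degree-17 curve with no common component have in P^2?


Bezout's theorem states the intersection count equals the product of degrees.
Intersection count = 11 * 17 = 187

187


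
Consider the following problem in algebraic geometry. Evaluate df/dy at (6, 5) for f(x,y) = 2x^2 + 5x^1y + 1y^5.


df/dy = 5*x^1 + 5*1*y^4
At (6,5): 5*6^1 + 5*1*5^4
= 30 + 3125
= 3155

3155


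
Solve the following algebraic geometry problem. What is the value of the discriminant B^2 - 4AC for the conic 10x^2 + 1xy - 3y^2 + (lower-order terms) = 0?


The discriminant of a conic Ax^2 + Bxy + Cy^2 + ... = 0 is B^2 - 4AC.
B^2 = 1^2 = 1
4AC = 4*10*(-3) = -120
Discriminant = 1 + 120 = 121

121


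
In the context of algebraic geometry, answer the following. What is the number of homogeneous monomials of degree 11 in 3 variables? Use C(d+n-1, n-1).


The number of degree-11 monomials in 3 variables is C(d+n-1, n-1).
= C(11+3-1, 3-1) = C(13, 2)
= 78

78


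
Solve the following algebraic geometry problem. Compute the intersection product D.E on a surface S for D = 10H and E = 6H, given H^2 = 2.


Using bilinearity of the intersection pairing on a surface S:
(aH).(bH) = ab * (H.H)
We have H^2 = 2.
D.E = (10H).(6H) = 10*6*2
= 60*2
= 120

120


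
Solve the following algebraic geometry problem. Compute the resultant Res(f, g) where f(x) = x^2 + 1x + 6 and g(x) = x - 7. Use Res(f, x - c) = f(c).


For Res(f, x - c), we evaluate f at x = c.
f(7) = 7^2 + 1*7 + 6
= 49 + 7 + 6
= 56 + 6 = 62
Res(f, g) = 62

62


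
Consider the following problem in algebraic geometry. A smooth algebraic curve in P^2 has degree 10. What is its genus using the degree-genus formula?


Using the genus formula for smooth plane curves:
g = (d-1)(d-2)/2
g = (10-1)(10-2)/2
g = 9*8/2
g = 72/2 = 36

36


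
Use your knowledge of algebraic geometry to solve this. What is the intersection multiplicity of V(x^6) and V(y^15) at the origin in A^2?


The intersection multiplicity of V(x^a) and V(y^b) at the origin is:
I(O; V(x^6), V(y^15)) = dim_k(k[x,y]/(x^6, y^15))
A basis for k[x,y]/(x^6, y^15) is the set of monomials x^i * y^j
where 0 <= i < 6 and 0 <= j < 15.
The number of such monomials is 6 * 15 = 90

90


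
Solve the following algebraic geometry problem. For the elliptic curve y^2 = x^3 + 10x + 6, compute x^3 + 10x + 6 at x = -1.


Compute x^3 + 10x + 6 at x = -1:
x^3 = (-1)^3 = -1
10*x = 10*(-1) = -10
Sum: -1 - 10 + 6 = -5

-5


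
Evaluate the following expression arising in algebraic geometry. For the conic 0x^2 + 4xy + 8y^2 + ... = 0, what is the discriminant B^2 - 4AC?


The discriminant of a conic Ax^2 + Bxy + Cy^2 + ... = 0 is B^2 - 4AC.
B^2 = 4^2 = 16
4AC = 4*0*8 = 0
Discriminant = 16 + 0 = 16

16


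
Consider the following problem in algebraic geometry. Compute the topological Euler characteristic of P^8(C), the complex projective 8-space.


The complex projective space P^8 has one cell in each even real dimension 0, 2, ..., 16.
The cohomology groups are H^{2k}(P^8) = Z for k = 0,...,8, and 0 otherwise.
Euler characteristic = sum of Betti numbers = 1 per even-dimensional cohomology group.
chi(P^8) = 8 + 1 = 9

9


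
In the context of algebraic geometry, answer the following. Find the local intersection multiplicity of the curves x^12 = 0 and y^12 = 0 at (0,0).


The intersection multiplicity of V(x^a) and V(y^b) at the origin is:
I(O; V(x^12), V(y^12)) = dim_k(k[x,y]/(x^12, y^12))
A basis for k[x,y]/(x^12, y^12) is the set of monomials x^i * y^j
where 0 <= i < 12 and 0 <= j < 12.
The number of such monomials is 12 * 12 = 144

144


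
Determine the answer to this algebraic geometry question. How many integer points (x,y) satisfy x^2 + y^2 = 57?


Systematically check integer values of x where x^2 <= 57.
For each valid x, check if 57 - x^2 is a perfect square.
Total integer solutions found: 0

0


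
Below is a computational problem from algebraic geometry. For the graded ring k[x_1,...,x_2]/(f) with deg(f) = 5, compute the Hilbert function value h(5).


For R = k[x_1,...,x_n]/(f) with f homogeneous of degree e:
The Hilbert series is (1 - t^e)/(1 - t)^n.
So h(d) = C(d+n-1, n-1) - C(d-e+n-1, n-1) for d >= e.
With n=2, e=5, d=5:
C(5+2-1, 2-1) = C(6, 1) = 6
C(5-5+2-1, 2-1) = C(1, 1) = 1
h(5) = 6 - 1 = 5

5


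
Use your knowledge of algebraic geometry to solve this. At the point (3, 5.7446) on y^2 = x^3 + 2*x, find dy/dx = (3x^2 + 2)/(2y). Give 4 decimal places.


Using implicit differentiation of y^2 = x^3 + 2*x:
2y * dy/dx = 3x^2 + 2
dy/dx = (3x^2 + 2)/(2y)
Numerator: 3*3^2 + 2 = 29
Denominator: 2*5.7446 = 11.4892
dy/dx = 29/11.4892 = 2.5241

2.5241


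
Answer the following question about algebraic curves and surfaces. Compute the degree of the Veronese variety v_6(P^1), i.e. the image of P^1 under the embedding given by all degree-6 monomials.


The Veronese variety v_6(P^1) has degree d^r.
d^r = 6^1 = 6

6


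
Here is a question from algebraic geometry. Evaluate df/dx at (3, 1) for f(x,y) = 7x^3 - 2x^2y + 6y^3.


df/dx = 3*7*x^2 + 2*(-2)*x^1*y
At (3,1): 3*7*3^2 + 2*(-2)*3^1*1
= 189 - 12
= 177

177


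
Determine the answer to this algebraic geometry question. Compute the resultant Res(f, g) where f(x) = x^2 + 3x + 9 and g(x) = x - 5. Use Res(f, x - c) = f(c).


For Res(f, x - c), we evaluate f at x = c.
f(5) = 5^2 + 3*5 + 9
= 25 + 15 + 9
= 40 + 9 = 49
Res(f, g) = 49

49


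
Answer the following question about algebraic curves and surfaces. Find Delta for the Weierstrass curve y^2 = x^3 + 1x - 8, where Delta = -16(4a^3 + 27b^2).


Compute each component:
4a^3 = 4*1^3 = 4*1 = 4
27b^2 = 27*(-8)^2 = 27*64 = 1728
4a^3 + 27b^2 = 4 + 1728 = 1732
Delta = -16*1732 = -27712

-27712


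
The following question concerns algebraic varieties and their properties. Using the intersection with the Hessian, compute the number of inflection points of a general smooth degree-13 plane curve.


For a general smooth plane curve C of degree d, the inflection points are
the intersection of C with its Hessian curve, which has degree 3(d-2).
By Bezout, the total intersection number is d * 3(d-2) = 13 * 33 = 429.
For a general curve every flex is ordinary, so each contributes
multiplicity 1 to C·Hess(C), and the number of distinct inflection
points is 3d(d-2).
Inflection points = 3*13*(13-2) = 3*13*11 = 429

429


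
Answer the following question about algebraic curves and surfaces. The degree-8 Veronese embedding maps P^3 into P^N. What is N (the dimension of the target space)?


The Veronese embedding v_d: P^n -> P^N maps each point to all
degree-d monomials in n+1 homogeneous coordinates.
N = C(n+d, d) - 1
N = C(3+8, 8) - 1
N = C(11, 8) - 1
C(11, 8) = 165
N = 165 - 1 = 164

164


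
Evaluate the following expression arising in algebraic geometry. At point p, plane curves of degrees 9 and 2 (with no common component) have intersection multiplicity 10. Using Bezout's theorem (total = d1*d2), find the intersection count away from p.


By Bezout's theorem, the total intersection number is d1 * d2.
Total = 9 * 2 = 18
Intersection multiplicity at p = 10
Remaining intersections = 18 - 10 = 8

8


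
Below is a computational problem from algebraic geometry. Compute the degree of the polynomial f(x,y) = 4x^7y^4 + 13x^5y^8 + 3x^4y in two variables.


Examine each term for its total degree (sum of exponents).
  Term '4x^7y^4' has total degree 7+4 = 11.
  Term '13x^5y^8' has total degree 5+8 = 13.
  Term '3x^4y' has total degree 4+1 = 5.
The maximum total degree among all terms is 13.

13


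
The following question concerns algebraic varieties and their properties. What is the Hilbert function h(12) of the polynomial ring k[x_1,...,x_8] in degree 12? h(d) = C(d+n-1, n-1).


The Hilbert function for the polynomial ring in 8 variables is:
h(d) = C(d+n-1, n-1)
h(12) = C(12+8-1, 8-1) = C(19, 7)
= 19! / (7! * 12!)
= 50388

50388


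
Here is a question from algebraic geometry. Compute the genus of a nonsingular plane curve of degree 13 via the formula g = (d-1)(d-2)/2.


Using the genus formula for smooth plane curves:
g = (d-1)(d-2)/2
g = (13-1)(13-2)/2
g = 12*11/2
g = 132/2 = 66

66


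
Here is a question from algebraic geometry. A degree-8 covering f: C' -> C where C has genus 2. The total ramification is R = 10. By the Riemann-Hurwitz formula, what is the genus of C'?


Riemann-Hurwitz formula: 2g' - 2 = d(2g - 2) + R
Given: d = 8, g = 2, R = 10
2g' - 2 = 8*(2*2 - 2) + 10
2g' - 2 = 8*2 + 10
2g' - 2 = 16 + 10 = 26
2g' = 28
g' = 14

14


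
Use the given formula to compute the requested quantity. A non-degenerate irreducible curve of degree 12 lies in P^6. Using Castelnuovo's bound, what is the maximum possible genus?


Castelnuovo's bound: write d - 1 = m(r-1) + epsilon with 0 <= epsilon < r-1.
d - 1 = 12 - 1 = 11
r - 1 = 6 - 1 = 5
11 = 2*5 + 1, so m = 2, epsilon = 1
pi(d, r) = m(m-1)(r-1)/2 + m*epsilon
= 2*1*5/2 + 2*1
= 10/2 + 2
= 5 + 2 = 7

7


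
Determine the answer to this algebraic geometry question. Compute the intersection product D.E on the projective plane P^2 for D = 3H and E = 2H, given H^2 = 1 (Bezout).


Using bilinearity of the intersection pairing on the projective plane P^2:
(aH).(bH) = ab * (H.H)
We have H^2 = 1 (Bezout).
D.E = (3H).(2H) = 3*2*1
= 6*1
= 6

6


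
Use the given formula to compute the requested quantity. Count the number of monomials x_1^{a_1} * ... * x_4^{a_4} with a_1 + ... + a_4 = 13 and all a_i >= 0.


The number of degree-13 monomials in 4 variables is C(d+n-1, n-1).
= C(13+4-1, 4-1) = C(16, 3)
= 560

560


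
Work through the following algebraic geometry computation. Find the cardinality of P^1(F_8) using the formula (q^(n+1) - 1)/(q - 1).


P^1(F_8) has (q^(n+1) - 1)/(q - 1) points.
= 8^1 + 8^0
= 8 + 1
= 9

9


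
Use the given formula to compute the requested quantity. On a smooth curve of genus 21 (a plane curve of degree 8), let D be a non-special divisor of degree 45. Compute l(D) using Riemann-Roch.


First, compute the genus of a smooth plane curve of degree 8:
g = (d-1)(d-2)/2 = (8-1)(8-2)/2 = 21
For a non-special divisor D (i.e., h^1(D) = 0), Riemann-Roch gives:
l(D) = deg(D) - g + 1
Since deg(D) = 45 >= 2g - 1 = 41, D is non-special.
l(D) = 45 - 21 + 1 = 25

25


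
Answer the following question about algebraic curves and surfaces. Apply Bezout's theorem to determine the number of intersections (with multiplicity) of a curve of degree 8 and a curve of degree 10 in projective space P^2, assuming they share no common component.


Bezout's theorem states the intersection count equals the product of degrees.
Intersection count = 8 * 10 = 80

80


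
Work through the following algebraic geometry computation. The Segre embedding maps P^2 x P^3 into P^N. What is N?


The Segre embedding maps P^m x P^n into P^N via
all products of coordinates from each factor.
N = (m+1)(n+1) - 1
N = (2+1)(3+1) - 1
N = 3*4 - 1
N = 12 - 1 = 11

11


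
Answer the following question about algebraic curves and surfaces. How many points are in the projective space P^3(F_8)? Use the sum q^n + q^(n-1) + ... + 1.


P^3(F_8) has (q^(n+1) - 1)/(q - 1) points.
= 8^3 + 8^2 + 8^1 + 8^0
= 512 + 64 + 8 + 1
= 585

585


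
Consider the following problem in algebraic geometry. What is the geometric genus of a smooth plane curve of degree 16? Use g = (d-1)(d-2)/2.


Using the genus formula for smooth plane curves:
g = (d-1)(d-2)/2
g = (16-1)(16-2)/2
g = 15*14/2
g = 210/2 = 105

105


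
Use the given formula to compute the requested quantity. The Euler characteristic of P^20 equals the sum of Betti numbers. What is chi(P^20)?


The complex projective space P^20 has one cell in each even real dimension 0, 2, ..., 40.
The cohomology groups are H^{2k}(P^20) = Z for k = 0,...,20, and 0 otherwise.
Euler characteristic = sum of Betti numbers = 1 per even-dimensional cohomology group.
chi(P^20) = 20 + 1 = 21

21


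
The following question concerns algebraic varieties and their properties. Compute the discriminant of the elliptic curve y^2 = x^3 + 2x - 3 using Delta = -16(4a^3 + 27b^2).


Compute each component:
4a^3 = 4*2^3 = 4*8 = 32
27b^2 = 27*(-3)^2 = 27*9 = 243
4a^3 + 27b^2 = 32 + 243 = 275
Delta = -16*275 = -4400

-4400


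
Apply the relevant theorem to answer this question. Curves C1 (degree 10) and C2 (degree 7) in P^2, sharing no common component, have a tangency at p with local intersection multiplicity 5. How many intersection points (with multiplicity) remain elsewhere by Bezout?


By Bezout's theorem, the total intersection number is d1 * d2.
Total = 10 * 7 = 70
Intersection multiplicity at p = 5
Remaining intersections = 70 - 5 = 65

65


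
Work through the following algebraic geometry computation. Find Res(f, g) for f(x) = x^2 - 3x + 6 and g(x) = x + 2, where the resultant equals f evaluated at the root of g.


For Res(f, x - c), we evaluate f at x = c.
f(-2) = (-2)^2 - 3*(-2) + 6
= 4 + 6 + 6
= 10 + 6 = 16
Res(f, g) = 16

16


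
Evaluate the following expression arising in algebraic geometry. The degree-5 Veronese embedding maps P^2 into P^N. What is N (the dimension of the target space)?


The Veronese embedding v_d: P^n -> P^N maps each point to all
degree-d monomials in n+1 homogeneous coordinates.
N = C(n+d, d) - 1
N = C(2+5, 5) - 1
N = C(7, 5) - 1
C(7, 5) = 21
N = 21 - 1 = 20

20


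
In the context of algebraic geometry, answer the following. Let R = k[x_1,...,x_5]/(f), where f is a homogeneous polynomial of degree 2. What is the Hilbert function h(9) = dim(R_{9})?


For R = k[x_1,...,x_n]/(f) with f homogeneous of degree e:
The Hilbert series is (1 - t^e)/(1 - t)^n.
So h(d) = C(d+n-1, n-1) - C(d-e+n-1, n-1) for d >= e.
With n=5, e=2, d=9:
C(9+5-1, 5-1) = C(13, 4) = 715
C(9-2+5-1, 5-1) = C(11, 4) = 330
h(9) = 715 - 330 = 385

385


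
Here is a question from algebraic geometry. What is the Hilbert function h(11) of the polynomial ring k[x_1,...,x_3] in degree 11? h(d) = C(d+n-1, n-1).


The Hilbert function for the polynomial ring in 3 variables is:
h(d) = C(d+n-1, n-1)
h(11) = C(11+3-1, 3-1) = C(13, 2)
= 13! / (2! * 11!)
= 78

78


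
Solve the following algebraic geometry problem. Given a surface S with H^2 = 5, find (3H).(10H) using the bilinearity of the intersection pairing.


Using bilinearity of the intersection pairing on a surface S:
(aH).(bH) = ab * (H.H)
We have H^2 = 5.
D.E = (3H).(10H) = 3*10*5
= 30*5
= 150

150


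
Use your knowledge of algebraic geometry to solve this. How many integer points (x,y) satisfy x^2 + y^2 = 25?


Systematically check integer values of x where x^2 <= 25.
For each valid x, check if 25 - x^2 is a perfect square.
x=0: 25 - 0 = 25, sqrt = 5 (valid)
x=3: 25 - 9 = 16, sqrt = 4 (valid)
x=4: 25 - 16 = 9, sqrt = 3 (valid)
x=5: 25 - 25 = 0, sqrt = 0 (valid)
Total integer solutions found: 12

12


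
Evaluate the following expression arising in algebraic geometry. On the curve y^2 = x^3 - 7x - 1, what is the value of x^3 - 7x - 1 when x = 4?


Compute x^3 - 7x - 1 at x = 4:
x^3 = 4^3 = 64
(-7)*x = (-7)*4 = -28
Sum: 64 - 28 - 1 = 35

35


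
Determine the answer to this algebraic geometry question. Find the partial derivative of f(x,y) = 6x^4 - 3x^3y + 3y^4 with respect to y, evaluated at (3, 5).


df/dy = (-3)*x^3 + 4*3*y^3
At (3,5): (-3)*3^3 + 4*3*5^3
= -81 + 1500
= 1419

1419


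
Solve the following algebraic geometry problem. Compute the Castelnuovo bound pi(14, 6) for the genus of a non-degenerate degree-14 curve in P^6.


Castelnuovo's bound: write d - 1 = m(r-1) + epsilon with 0 <= epsilon < r-1.
d - 1 = 14 - 1 = 13
r - 1 = 6 - 1 = 5
13 = 2*5 + 3, so m = 2, epsilon = 3
pi(d, r) = m(m-1)(r-1)/2 + m*epsilon
= 2*1*5/2 + 2*3
= 10/2 + 6
= 5 + 6 = 11

11


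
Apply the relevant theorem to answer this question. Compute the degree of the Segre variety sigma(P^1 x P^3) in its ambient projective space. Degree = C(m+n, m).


The degree of the Segre variety P^1 x P^3 is C(m+n, m).
= C(4, 1)
= 4

4


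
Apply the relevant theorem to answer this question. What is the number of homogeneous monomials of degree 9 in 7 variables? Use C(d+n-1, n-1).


The number of degree-9 monomials in 7 variables is C(d+n-1, n-1).
= C(9+7-1, 7-1) = C(15, 6)
= 5005

5005


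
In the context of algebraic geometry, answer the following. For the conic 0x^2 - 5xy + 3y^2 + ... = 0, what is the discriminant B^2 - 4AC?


The discriminant of a conic Ax^2 + Bxy + Cy^2 + ... = 0 is B^2 - 4AC.
B^2 = (-5)^2 = 25
4AC = 4*0*3 = 0
Discriminant = 25 + 0 = 25

25


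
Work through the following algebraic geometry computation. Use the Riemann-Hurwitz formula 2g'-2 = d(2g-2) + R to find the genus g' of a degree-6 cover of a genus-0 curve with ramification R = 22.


Riemann-Hurwitz formula: 2g' - 2 = d(2g - 2) + R
Given: d = 6, g = 0, R = 22
2g' - 2 = 6*(2*0 - 2) + 22
2g' - 2 = 6*(-2) + 22
2g' - 2 = -12 + 22 = 10
2g' = 12
g' = 6

6


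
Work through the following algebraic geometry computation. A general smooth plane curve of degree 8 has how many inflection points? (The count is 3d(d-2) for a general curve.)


For a general smooth plane curve C of degree d, the inflection points are
the intersection of C with its Hessian curve, which has degree 3(d-2).
By Bezout, the total intersection number is d * 3(d-2) = 8 * 18 = 144.
For a general curve every flex is ordinary, so each contributes
multiplicity 1 to C·Hess(C), and the number of distinct inflection
points is 3d(d-2).
Inflection points = 3*8*(8-2) = 3*8*6 = 144

144


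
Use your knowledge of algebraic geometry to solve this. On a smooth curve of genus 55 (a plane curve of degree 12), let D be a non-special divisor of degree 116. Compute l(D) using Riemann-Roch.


First, compute the genus of a smooth plane curve of degree 12:
g = (d-1)(d-2)/2 = (12-1)(12-2)/2 = 55
For a non-special divisor D (i.e., h^1(D) = 0), Riemann-Roch gives:
l(D) = deg(D) - g + 1
Since deg(D) = 116 >= 2g - 1 = 109, D is non-special.
l(D) = 116 - 55 + 1 = 62

62


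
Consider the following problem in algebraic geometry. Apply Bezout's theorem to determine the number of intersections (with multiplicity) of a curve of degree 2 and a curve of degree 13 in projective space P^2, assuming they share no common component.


Bezout's theorem states the intersection count equals the product of degrees.
Intersection count = 2 * 13 = 26

26


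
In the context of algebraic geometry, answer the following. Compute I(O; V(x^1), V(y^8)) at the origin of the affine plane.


The intersection multiplicity of V(x^a) and V(y^b) at the origin is:
I(O; V(x^1), V(y^8)) = dim_k(k[x,y]/(x^1, y^8))
A basis for k[x,y]/(x^1, y^8) is the set of monomials x^i * y^j
where 0 <= i < 1 and 0 <= j < 8.
The number of such monomials is 1 * 8 = 8

8


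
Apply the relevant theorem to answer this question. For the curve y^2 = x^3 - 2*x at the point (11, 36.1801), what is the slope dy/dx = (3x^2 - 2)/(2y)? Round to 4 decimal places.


Using implicit differentiation of y^2 = x^3 - 2*x:
2y * dy/dx = 3x^2 - 2
dy/dx = (3x^2 - 2)/(2y)
Numerator: 3*11^2 - 2 = 361
Denominator: 2*36.1801 = 72.3602
dy/dx = 361/72.3602 = 4.9889

4.9889
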